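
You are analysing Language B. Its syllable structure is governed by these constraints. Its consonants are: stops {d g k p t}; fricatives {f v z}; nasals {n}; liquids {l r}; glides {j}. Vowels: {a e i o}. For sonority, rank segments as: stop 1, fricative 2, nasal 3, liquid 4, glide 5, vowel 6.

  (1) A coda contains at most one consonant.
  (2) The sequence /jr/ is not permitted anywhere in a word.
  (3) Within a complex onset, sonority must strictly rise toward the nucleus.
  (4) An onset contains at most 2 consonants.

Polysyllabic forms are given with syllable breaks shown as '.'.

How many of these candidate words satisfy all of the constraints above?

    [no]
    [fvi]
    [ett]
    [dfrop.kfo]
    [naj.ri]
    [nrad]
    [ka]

3

[no] — σ1 onset /n/, coda /∅/ ok → permitted
[fvi] — violates constraint 3: syllable 1 onset /fv/: /f/ (fricative, 2) → /v/ (fricative, 2) does not rise → not permitted
[ett] — violates constraint 1: syllable 1 coda /tt/ has 2 consonants (> 1) → not permitted
[dfrop.kfo] — violates constraint 4: syllable 1 onset /dfr/ has 3 consonants (> 2) → not permitted
[naj.ri] — violates constraint 2: contains banned sequence /jr/ → not permitted
[nrad] — σ1 onset /nr/ (3→4 rises), coda /d/ ok → permitted
[ka] — σ1 onset /k/, coda /∅/ ok → permitted
Permitted: [no], [nrad], [ka] → 3.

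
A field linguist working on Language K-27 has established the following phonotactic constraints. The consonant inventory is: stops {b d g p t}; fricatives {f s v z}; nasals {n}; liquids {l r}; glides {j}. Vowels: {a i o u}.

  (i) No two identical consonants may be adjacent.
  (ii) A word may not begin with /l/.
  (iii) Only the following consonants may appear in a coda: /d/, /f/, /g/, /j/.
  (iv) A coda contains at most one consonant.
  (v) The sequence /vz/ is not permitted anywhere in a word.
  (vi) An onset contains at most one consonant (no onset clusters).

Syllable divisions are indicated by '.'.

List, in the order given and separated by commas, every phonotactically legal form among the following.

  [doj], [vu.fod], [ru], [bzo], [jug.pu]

[doj], [vu.fod], [ru], [jug.pu]

[doj] — σ1 onset /d/, coda /j/ ok → phonotactically legal
[vu.fod] — σ1 onset /v/, coda /∅/ ok; σ2 onset /f/, coda /d/ ok → phonotactically legal
[ru] — σ1 onset /r/, coda /∅/ ok → phonotactically legal
[bzo] — violates constraint (vi): syllable 1 onset /bz/ has 2 consonants (> 1) → phonotactically illegal
[jug.pu] — σ1 onset /j/, coda /g/ ok; σ2 onset /p/, coda /∅/ ok → phonotactically legal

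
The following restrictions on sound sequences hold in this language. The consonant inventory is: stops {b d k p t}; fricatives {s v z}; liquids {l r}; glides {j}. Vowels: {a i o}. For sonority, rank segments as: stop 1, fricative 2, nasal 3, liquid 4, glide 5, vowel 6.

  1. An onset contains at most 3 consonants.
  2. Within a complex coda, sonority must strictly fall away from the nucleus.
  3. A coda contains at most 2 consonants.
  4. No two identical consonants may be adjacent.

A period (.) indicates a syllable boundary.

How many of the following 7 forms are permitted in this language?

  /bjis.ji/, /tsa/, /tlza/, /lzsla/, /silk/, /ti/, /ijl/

6

/bjis.ji/ — σ1 onset /bj/ (2C), coda /s/ ok; σ2 onset /j/, coda /∅/ ok → permitted
/tsa/ — σ1 onset /ts/ (2C), coda /∅/ ok → permitted
/tlza/ — σ1 onset /tlz/ (3C), coda /∅/ ok → permitted
/lzsla/ — violates constraint 1: syllable 1 onset /lzsl/ has 4 consonants (> 3) → not permitted
/silk/ — σ1 onset /s/, coda /lk/ (4→1 falls) ok → permitted
/ti/ — σ1 onset /t/, coda /∅/ ok → permitted
/ijl/ — σ1 onset /∅/, coda /jl/ (5→4 falls) ok → permitted
Permitted: /bjis.ji/, /tsa/, /tlza/, /silk/, /ti/, /ijl/ → 6.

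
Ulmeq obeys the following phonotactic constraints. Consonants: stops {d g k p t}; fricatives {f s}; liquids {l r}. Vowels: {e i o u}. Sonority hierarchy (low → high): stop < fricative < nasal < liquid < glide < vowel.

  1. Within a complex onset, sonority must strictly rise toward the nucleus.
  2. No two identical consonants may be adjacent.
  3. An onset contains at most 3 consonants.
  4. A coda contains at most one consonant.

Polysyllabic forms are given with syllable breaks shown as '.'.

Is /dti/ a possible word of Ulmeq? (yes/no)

no

/dti/ — violates constraint 1: syllable 1 onset /dt/: /d/ (stop, 1) → /t/ (stop, 1) does not rise → illicit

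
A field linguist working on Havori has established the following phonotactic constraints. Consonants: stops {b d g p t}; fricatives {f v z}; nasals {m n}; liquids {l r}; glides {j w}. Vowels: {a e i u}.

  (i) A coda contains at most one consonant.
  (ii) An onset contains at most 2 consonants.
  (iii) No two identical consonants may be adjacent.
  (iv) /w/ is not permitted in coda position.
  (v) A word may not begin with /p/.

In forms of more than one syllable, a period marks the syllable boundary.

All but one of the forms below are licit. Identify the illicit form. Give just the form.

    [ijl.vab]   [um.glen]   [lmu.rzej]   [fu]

[ijl.vab]

[ijl.vab] — violates constraint (i): syllable 1 coda /jl/ has 2 consonants (> 1) → illicit
[um.glen] — σ1 onset /∅/, coda /m/ ok; σ2 onset /gl/ (2C), coda /n/ ok → licit
[lmu.rzej] — σ1 onset /lm/ (2C), coda /∅/ ok; σ2 onset /rz/ (2C), coda /j/ ok → licit
[fu] — σ1 onset /f/, coda /∅/ ok → licit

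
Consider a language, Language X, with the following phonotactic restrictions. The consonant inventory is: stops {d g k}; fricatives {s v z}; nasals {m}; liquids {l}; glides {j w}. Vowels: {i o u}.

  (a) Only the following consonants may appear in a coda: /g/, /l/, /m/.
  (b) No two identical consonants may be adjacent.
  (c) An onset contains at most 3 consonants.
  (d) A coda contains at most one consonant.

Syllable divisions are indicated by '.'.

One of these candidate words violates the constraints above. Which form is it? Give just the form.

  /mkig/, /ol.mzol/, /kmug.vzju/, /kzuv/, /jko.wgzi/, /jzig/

/mkig/ — σ1 onset /mk/ (2C), coda /g/ ok → licit
/ol.mzol/ — σ1 onset /∅/, coda /l/ ok; σ2 onset /mz/ (2C), coda /l/ ok → licit
/kmug.vzju/ — σ1 onset /km/ (2C), coda /g/ ok; σ2 onset /vzj/ (3C), coda /∅/ ok → licit
/kzuv/ — violates constraint (a): syllable 1 coda contains /v/, which is not a licensed coda consonant → illicit
/jko.wgzi/ — σ1 onset /jk/ (2C), coda /∅/ ok; σ2 onset /wgz/ (3C), coda /∅/ ok → licit
/jzig/ — σ1 onset /jz/ (2C), coda /g/ ok → licit

/kzuv/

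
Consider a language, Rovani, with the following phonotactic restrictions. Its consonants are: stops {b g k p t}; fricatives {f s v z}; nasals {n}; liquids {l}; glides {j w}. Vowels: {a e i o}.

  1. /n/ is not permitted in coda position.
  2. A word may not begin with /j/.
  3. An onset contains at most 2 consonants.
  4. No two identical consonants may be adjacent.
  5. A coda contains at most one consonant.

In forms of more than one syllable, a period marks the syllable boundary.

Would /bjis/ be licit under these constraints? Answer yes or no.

/bjis/ — σ1 onset /bj/ (2C), coda /s/ ok → licit

yes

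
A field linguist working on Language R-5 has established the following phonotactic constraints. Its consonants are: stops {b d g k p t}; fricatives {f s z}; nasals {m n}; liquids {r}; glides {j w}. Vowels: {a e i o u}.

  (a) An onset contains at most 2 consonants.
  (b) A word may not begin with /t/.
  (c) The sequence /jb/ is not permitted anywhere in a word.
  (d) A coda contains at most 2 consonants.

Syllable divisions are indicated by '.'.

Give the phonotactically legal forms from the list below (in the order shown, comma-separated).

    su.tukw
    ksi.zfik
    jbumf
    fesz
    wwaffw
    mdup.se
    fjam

su.tukw, ksi.zfik, fesz, mdup.se, fjam

su.tukw — σ1 onset /s/, coda /∅/ ok; σ2 onset /t/, coda /kw/ (2C) ok → phonotactically legal
ksi.zfik — σ1 onset /ks/ (2C), coda /∅/ ok; σ2 onset /zf/ (2C), coda /k/ ok → phonotactically legal
jbumf — violates constraint (c): contains banned sequence /jb/ → phonotactically illegal
fesz — σ1 onset /f/, coda /sz/ (2C) ok → phonotactically legal
wwaffw — violates constraint (d): syllable 1 coda /ffw/ has 3 consonants (> 2) → phonotactically illegal
mdup.se — σ1 onset /md/ (2C), coda /p/ ok; σ2 onset /s/, coda /∅/ ok → phonotactically legal
fjam — σ1 onset /fj/ (2C), coda /m/ ok → phonotactically legal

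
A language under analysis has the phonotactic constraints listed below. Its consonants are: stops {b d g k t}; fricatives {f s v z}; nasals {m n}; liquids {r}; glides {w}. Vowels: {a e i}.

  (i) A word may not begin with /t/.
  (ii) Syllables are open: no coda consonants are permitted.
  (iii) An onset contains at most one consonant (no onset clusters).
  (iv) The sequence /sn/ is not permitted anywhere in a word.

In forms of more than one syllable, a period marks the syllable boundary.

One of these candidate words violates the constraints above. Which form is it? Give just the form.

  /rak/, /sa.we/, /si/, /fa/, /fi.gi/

/rak/

/rak/ — violates constraint (ii): syllable 1 coda /k/ has 1 consonant (> 0) → illicit
/sa.we/ — σ1 onset /s/, coda /∅/ ok; σ2 onset /w/, coda /∅/ ok → licit
/si/ — σ1 onset /s/, coda /∅/ ok → licit
/fa/ — σ1 onset /f/, coda /∅/ ok → licit
/fi.gi/ — σ1 onset /f/, coda /∅/ ok; σ2 onset /g/, coda /∅/ ok → licit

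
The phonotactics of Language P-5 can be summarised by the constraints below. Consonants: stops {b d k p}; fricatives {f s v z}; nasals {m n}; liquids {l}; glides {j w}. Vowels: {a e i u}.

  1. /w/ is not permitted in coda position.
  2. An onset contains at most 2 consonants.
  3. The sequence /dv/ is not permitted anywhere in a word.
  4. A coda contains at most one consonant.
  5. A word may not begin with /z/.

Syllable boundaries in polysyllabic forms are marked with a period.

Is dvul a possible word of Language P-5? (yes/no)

no

dvul — violates constraint 3: contains banned sequence /dv/ → illicit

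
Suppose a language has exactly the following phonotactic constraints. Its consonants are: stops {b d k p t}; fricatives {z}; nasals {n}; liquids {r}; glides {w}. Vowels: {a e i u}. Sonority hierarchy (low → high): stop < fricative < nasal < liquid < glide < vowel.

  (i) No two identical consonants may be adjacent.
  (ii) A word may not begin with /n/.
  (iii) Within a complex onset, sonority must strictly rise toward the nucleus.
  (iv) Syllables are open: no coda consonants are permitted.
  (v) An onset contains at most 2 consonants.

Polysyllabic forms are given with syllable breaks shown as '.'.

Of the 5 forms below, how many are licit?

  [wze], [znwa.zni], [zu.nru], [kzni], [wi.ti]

[wze] — violates constraint (iii): syllable 1 onset /wz/: /w/ (glide, 5) → /z/ (fricative, 2) does not rise → illicit
[znwa.zni] — violates constraint (v): syllable 1 onset /znw/ has 3 consonants (> 2) → illicit
[zu.nru] — σ1 onset /z/, coda /∅/ ok; σ2 onset /nr/ (3→4 rises), coda /∅/ ok → licit
[kzni] — violates constraint (v): syllable 1 onset /kzn/ has 3 consonants (> 2) → illicit
[wi.ti] — σ1 onset /w/, coda /∅/ ok; σ2 onset /t/, coda /∅/ ok → licit
Licit: [zu.nru], [wi.ti] → 2.

2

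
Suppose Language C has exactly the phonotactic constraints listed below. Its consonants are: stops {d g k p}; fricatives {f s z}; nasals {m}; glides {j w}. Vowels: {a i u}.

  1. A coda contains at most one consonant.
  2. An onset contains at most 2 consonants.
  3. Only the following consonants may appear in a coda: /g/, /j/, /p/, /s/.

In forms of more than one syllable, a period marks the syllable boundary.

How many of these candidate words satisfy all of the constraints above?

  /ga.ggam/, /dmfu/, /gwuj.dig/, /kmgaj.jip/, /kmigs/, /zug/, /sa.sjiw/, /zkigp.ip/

/ga.ggam/ — violates constraint 3: syllable 2 coda contains /m/, which is not a licensed coda consonant → phonotactically illegal
/dmfu/ — violates constraint 2: syllable 1 onset /dmf/ has 3 consonants (> 2) → phonotactically illegal
/gwuj.dig/ — σ1 onset /gw/ (2C), coda /j/ ok; σ2 onset /d/, coda /g/ ok → phonotactically legal
/kmgaj.jip/ — violates constraint 2: syllable 1 onset /kmg/ has 3 consonants (> 2) → phonotactically illegal
/kmigs/ — violates constraint 1: syllable 1 coda /gs/ has 2 consonants (> 1) → phonotactically illegal
/zug/ — σ1 onset /z/, coda /g/ ok → phonotactically legal
/sa.sjiw/ — violates constraint 3: syllable 2 coda contains /w/, which is not a licensed coda consonant → phonotactically illegal
/zkigp.ip/ — violates constraint 1: syllable 1 coda /gp/ has 2 consonants (> 1) → phonotactically illegal
Phonotactically legal: /gwuj.dig/, /zug/ → 2.

2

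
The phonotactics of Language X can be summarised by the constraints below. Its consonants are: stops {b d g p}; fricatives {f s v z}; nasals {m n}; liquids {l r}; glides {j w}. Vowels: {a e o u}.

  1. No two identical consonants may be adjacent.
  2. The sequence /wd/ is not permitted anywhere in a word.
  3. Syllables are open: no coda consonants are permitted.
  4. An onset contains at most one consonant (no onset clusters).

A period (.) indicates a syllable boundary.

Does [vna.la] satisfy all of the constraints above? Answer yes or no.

[vna.la] — violates constraint 4: syllable 1 onset /vn/ has 2 consonants (> 1) → ill-formed

no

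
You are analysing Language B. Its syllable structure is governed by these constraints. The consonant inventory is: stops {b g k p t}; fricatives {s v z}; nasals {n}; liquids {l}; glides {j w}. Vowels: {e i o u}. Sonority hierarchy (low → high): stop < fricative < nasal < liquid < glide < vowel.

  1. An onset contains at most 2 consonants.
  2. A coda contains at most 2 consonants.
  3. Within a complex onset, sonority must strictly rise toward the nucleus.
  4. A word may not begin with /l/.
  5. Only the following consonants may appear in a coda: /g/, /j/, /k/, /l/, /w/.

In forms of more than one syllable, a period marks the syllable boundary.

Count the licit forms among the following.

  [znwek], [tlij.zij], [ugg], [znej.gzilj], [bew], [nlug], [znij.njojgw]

[znwek] — violates constraint 1: syllable 1 onset /znw/ has 3 consonants (> 2) → illicit
[tlij.zij] — σ1 onset /tl/ (1→4 rises), coda /j/ ok; σ2 onset /z/, coda /j/ ok → licit
[ugg] — σ1 onset /∅/, coda /gg/ (2C) ok → licit
[znej.gzilj] — σ1 onset /zn/ (2→3 rises), coda /j/ ok; σ2 onset /gz/ (1→2 rises), coda /lj/ (2C) ok → licit
[bew] — σ1 onset /b/, coda /w/ ok → licit
[nlug] — σ1 onset /nl/ (3→4 rises), coda /g/ ok → licit
[znij.njojgw] — violates constraint 2: syllable 2 coda /jgw/ has 3 consonants (> 2) → illicit
Licit: [tlij.zij], [ugg], [znej.gzilj], [bew], [nlug] → 5.

5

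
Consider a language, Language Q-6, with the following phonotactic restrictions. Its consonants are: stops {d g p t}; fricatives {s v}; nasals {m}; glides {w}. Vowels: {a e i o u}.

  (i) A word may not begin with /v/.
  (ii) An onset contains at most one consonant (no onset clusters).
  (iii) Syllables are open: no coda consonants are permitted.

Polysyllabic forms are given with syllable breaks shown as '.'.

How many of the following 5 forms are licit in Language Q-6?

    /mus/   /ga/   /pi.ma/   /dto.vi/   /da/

/mus/ — violates constraint (iii): syllable 1 coda /s/ has 1 consonant (> 0) → illicit
/ga/ — σ1 onset /g/, coda /∅/ ok → licit
/pi.ma/ — σ1 onset /p/, coda /∅/ ok; σ2 onset /m/, coda /∅/ ok → licit
/dto.vi/ — violates constraint (ii): syllable 1 onset /dt/ has 2 consonants (> 1) → illicit
/da/ — σ1 onset /d/, coda /∅/ ok → licit
Licit: /ga/, /pi.ma/, /da/ → 3.

3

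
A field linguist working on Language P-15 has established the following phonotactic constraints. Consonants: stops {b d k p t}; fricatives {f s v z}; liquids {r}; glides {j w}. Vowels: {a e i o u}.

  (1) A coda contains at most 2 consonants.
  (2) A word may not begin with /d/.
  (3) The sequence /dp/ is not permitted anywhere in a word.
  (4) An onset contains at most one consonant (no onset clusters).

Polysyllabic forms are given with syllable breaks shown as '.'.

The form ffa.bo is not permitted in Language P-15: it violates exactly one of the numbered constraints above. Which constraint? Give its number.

ffa.bo: syllable 1 onset /ff/ has 2 consonants (> 1).
This is a violation of constraint 4: "An onset contains at most one consonant (no onset clusters)."
The remaining constraints (1, 2, 3) are satisfied.

4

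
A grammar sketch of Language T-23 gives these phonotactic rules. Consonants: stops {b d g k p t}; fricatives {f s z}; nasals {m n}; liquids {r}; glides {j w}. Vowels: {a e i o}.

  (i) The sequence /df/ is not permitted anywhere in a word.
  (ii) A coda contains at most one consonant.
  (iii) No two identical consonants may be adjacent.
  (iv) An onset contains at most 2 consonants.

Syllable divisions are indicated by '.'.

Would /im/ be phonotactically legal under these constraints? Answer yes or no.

yes

/im/ — σ1 onset /∅/, coda /m/ ok → phonotactically legal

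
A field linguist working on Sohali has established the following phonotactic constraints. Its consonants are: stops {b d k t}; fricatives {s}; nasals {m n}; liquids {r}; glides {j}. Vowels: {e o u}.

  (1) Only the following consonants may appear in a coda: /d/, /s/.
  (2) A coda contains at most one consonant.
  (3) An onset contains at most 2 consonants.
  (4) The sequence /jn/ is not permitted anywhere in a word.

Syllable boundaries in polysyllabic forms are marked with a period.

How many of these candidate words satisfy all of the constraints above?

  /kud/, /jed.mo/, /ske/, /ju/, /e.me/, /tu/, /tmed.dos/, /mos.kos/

/kud/ — σ1 onset /k/, coda /d/ ok → phonotactically legal
/jed.mo/ — σ1 onset /j/, coda /d/ ok; σ2 onset /m/, coda /∅/ ok → phonotactically legal
/ske/ — σ1 onset /sk/ (2C), coda /∅/ ok → phonotactically legal
/ju/ — σ1 onset /j/, coda /∅/ ok → phonotactically legal
/e.me/ — σ1 onset /∅/, coda /∅/ ok; σ2 onset /m/, coda /∅/ ok → phonotactically legal
/tu/ — σ1 onset /t/, coda /∅/ ok → phonotactically legal
/tmed.dos/ — σ1 onset /tm/ (2C), coda /d/ ok; σ2 onset /d/, coda /s/ ok → phonotactically legal
/mos.kos/ — σ1 onset /m/, coda /s/ ok; σ2 onset /k/, coda /s/ ok → phonotactically legal
Phonotactically legal: /kud/, /jed.mo/, /ske/, /ju/, /e.me/, /tu/, /tmed.dos/, /mos.kos/ → 8.

8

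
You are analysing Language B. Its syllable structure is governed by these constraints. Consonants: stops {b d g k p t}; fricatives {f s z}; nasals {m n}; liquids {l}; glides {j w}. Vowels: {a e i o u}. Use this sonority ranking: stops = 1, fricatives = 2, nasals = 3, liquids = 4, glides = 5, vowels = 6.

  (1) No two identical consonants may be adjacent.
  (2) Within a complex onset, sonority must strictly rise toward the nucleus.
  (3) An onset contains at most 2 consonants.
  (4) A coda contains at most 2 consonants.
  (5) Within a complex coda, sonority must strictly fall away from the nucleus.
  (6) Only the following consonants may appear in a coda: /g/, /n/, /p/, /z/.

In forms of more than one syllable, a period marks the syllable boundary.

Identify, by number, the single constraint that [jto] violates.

[jto]: syllable 1 onset /jt/: /j/ (glide, 5) → /t/ (stop, 1) does not rise.
This is a violation of constraint 2: "Within a complex onset, sonority must strictly rise toward the nucleus."
The remaining constraints (1, 3, 4, 5, 6) are satisfied.

2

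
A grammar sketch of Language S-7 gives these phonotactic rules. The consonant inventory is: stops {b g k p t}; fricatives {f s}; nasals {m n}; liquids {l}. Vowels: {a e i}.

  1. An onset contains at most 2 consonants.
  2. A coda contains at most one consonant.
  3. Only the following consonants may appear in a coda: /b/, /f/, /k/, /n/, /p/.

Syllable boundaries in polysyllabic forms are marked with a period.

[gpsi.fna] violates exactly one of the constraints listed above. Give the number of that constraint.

[gpsi.fna]: syllable 1 onset /gps/ has 3 consonants (> 2).
This is a violation of constraint 1: "An onset contains at most 2 consonants."
The remaining constraints (2, 3) are satisfied.

1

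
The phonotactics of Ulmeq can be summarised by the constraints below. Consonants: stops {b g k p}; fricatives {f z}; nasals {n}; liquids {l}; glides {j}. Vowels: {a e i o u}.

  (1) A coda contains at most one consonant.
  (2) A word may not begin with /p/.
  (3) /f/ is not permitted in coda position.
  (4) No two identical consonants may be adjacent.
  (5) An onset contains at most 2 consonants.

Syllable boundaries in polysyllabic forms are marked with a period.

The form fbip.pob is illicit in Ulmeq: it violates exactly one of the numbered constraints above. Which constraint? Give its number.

4

fbip.pob: adjacent identical consonants /pp/.
This is a violation of constraint 4: "No two identical consonants may be adjacent."
The remaining constraints (1, 2, 3, 5) are satisfied.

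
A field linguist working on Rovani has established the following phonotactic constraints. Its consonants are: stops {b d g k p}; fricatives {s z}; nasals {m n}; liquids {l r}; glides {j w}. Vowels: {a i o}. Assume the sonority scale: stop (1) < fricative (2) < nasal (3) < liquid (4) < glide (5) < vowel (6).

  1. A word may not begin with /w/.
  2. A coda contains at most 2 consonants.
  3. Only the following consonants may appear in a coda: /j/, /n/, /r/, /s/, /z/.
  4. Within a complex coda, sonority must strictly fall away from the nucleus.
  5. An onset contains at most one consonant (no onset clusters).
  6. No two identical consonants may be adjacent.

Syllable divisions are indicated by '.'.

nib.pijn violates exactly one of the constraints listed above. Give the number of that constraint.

3

nib.pijn: syllable 1 coda contains /b/, which is not a licensed coda consonant.
This is a violation of constraint 3: "Only the following consonants may appear in a coda: /j/, /n/, /r/, /s/, /z/."
The remaining constraints (1, 2, 4, 5, 6) are satisfied.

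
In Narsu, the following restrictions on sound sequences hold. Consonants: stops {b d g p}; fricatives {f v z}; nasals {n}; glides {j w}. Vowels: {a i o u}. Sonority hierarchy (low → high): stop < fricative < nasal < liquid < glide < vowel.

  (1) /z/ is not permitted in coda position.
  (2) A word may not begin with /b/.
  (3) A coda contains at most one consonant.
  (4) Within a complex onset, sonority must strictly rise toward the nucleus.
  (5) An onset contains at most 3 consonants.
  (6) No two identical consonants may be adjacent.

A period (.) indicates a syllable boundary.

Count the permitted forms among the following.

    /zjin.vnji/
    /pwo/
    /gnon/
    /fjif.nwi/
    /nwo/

5

/zjin.vnji/ — σ1 onset /zj/ (2→5 rises), coda /n/ ok; σ2 onset /vnj/ (2→3→5 rises), coda /∅/ ok → permitted
/pwo/ — σ1 onset /pw/ (1→5 rises), coda /∅/ ok → permitted
/gnon/ — σ1 onset /gn/ (1→3 rises), coda /n/ ok → permitted
/fjif.nwi/ — σ1 onset /fj/ (2→5 rises), coda /f/ ok; σ2 onset /nw/ (3→5 rises), coda /∅/ ok → permitted
/nwo/ — σ1 onset /nw/ (3→5 rises), coda /∅/ ok → permitted
Permitted: /zjin.vnji/, /pwo/, /gnon/, /fjif.nwi/, /nwo/ → 5.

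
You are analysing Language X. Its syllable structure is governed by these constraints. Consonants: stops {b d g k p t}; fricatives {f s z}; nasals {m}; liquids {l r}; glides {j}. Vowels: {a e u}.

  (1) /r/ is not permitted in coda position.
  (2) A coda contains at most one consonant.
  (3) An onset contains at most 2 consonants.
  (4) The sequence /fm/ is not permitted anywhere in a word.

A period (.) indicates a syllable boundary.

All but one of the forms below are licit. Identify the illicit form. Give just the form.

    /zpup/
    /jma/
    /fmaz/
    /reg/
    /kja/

/zpup/ — σ1 onset /zp/ (2C), coda /p/ ok → licit
/jma/ — σ1 onset /jm/ (2C), coda /∅/ ok → licit
/fmaz/ — violates constraint 4: contains banned sequence /fm/ → illicit
/reg/ — σ1 onset /r/, coda /g/ ok → licit
/kja/ — σ1 onset /kj/ (2C), coda /∅/ ok → licit

/fmaz/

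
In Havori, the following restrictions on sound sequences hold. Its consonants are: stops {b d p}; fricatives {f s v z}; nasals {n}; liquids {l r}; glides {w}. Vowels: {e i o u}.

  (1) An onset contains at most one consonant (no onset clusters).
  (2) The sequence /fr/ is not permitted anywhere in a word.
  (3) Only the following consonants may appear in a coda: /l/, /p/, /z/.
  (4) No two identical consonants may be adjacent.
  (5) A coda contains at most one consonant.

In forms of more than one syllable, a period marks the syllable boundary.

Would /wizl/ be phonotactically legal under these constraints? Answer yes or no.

no

/wizl/ — violates constraint 5: syllable 1 coda /zl/ has 2 consonants (> 1) → phonotactically illegal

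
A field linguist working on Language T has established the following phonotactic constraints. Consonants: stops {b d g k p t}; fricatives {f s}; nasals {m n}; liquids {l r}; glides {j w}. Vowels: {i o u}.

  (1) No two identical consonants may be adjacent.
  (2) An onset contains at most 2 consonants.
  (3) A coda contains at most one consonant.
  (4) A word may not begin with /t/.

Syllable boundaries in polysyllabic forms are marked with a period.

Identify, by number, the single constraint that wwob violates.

wwob: adjacent identical consonants /ww/.
This is a violation of constraint 1: "No two identical consonants may be adjacent."
The remaining constraints (2, 3, 4) are satisfied.

1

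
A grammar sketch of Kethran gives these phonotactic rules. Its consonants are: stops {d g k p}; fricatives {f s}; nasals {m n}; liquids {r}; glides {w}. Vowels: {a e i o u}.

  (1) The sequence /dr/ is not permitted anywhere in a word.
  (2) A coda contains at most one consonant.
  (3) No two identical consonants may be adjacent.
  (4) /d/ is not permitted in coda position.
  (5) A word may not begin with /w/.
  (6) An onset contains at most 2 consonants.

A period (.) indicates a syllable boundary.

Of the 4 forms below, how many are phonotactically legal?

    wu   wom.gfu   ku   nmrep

1

wu — violates constraint 5: word begins with /w/ → phonotactically illegal
wom.gfu — violates constraint 5: word begins with /w/ → phonotactically illegal
ku — σ1 onset /k/, coda /∅/ ok → phonotactically legal
nmrep — violates constraint 6: syllable 1 onset /nmr/ has 3 consonants (> 2) → phonotactically illegal
Phonotactically legal: ku → 1.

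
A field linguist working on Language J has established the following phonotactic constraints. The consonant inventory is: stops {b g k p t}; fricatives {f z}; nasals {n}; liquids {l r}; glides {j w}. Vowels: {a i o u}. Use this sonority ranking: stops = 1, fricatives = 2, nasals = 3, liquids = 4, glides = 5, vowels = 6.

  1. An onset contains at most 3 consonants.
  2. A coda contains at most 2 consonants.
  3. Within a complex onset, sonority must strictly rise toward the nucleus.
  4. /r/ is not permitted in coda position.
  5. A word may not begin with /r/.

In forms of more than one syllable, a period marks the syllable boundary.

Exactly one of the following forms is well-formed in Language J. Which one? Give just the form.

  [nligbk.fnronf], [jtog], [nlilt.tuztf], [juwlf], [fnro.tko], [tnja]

[nligbk.fnronf] — violates constraint 2: syllable 1 coda /gbk/ has 3 consonants (> 2) → ill-formed
[jtog] — violates constraint 3: syllable 1 onset /jt/: /j/ (glide, 5) → /t/ (stop, 1) does not rise → ill-formed
[nlilt.tuztf] — violates constraint 2: syllable 2 coda /ztf/ has 3 consonants (> 2) → ill-formed
[juwlf] — violates constraint 2: syllable 1 coda /wlf/ has 3 consonants (> 2) → ill-formed
[fnro.tko] — violates constraint 3: syllable 2 onset /tk/: /t/ (stop, 1) → /k/ (stop, 1) does not rise → ill-formed
[tnja] — σ1 onset /tnj/ (1→3→5 rises), coda /∅/ ok → well-formed

[tnja]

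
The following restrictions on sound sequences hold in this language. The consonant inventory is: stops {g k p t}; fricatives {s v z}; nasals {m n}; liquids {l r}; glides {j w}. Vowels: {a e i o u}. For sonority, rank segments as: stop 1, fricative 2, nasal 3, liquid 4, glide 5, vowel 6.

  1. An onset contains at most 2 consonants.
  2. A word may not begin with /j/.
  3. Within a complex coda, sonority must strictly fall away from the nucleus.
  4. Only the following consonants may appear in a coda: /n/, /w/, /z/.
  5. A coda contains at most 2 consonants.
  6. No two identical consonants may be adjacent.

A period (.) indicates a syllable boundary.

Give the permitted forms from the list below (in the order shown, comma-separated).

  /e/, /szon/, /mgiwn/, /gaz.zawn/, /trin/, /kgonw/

/e/, /szon/, /mgiwn/, /trin/

/e/ — σ1 onset /∅/, coda /∅/ ok → permitted
/szon/ — σ1 onset /sz/ (2C), coda /n/ ok → permitted
/mgiwn/ — σ1 onset /mg/ (2C), coda /wn/ (5→3 falls) ok → permitted
/gaz.zawn/ — violates constraint 6: adjacent identical consonants /zz/ → not permitted
/trin/ — σ1 onset /tr/ (2C), coda /n/ ok → permitted
/kgonw/ — violates constraint 3: syllable 1 coda /nw/: /n/ (nasal, 3) → /w/ (glide, 5) does not fall → not permitted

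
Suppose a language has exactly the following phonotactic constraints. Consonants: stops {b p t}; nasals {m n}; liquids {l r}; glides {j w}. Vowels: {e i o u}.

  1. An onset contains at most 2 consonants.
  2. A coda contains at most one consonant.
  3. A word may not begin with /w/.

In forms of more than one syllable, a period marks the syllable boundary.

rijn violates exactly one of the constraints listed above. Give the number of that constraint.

2

rijn: syllable 1 coda /jn/ has 2 consonants (> 1).
This is a violation of constraint 2: "A coda contains at most one consonant."
The remaining constraints (1, 3) are satisfied.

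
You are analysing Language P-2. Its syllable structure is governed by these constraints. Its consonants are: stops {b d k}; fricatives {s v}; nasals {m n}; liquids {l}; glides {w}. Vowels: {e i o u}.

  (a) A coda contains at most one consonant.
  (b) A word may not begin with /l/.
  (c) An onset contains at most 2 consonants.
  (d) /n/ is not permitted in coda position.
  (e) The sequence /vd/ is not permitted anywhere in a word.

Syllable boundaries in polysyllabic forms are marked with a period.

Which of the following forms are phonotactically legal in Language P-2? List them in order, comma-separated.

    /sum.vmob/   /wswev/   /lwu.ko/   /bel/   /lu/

/sum.vmob/ — σ1 onset /s/, coda /m/ ok; σ2 onset /vm/ (2C), coda /b/ ok → phonotactically legal
/wswev/ — violates constraint (c): syllable 1 onset /wsw/ has 3 consonants (> 2) → phonotactically illegal
/lwu.ko/ — violates constraint (b): word begins with /l/ → phonotactically illegal
/bel/ — σ1 onset /b/, coda /l/ ok → phonotactically legal
/lu/ — violates constraint (b): word begins with /l/ → phonotactically illegal

/sum.vmob/, /bel/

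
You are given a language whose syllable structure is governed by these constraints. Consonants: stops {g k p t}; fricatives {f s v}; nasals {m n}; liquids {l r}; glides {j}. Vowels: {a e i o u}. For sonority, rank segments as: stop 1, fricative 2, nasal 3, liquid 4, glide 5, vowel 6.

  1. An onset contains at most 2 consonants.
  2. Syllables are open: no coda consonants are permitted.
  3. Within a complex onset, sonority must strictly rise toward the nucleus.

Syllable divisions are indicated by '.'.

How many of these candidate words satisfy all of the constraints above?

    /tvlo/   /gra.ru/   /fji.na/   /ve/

/tvlo/ — violates constraint 1: syllable 1 onset /tvl/ has 3 consonants (> 2) → ill-formed
/gra.ru/ — σ1 onset /gr/ (1→4 rises), coda /∅/ ok; σ2 onset /r/, coda /∅/ ok → well-formed
/fji.na/ — σ1 onset /fj/ (2→5 rises), coda /∅/ ok; σ2 onset /n/, coda /∅/ ok → well-formed
/ve/ — σ1 onset /v/, coda /∅/ ok → well-formed
Well-formed: /gra.ru/, /fji.na/, /ve/ → 3.

3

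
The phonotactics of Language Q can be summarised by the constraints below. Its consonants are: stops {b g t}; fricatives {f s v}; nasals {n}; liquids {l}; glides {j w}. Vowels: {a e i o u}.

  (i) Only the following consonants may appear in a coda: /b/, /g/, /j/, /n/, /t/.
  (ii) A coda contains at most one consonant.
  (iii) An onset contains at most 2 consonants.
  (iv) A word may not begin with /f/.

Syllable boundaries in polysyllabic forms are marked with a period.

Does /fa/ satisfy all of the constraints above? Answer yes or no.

no

/fa/ — violates constraint (iv): word begins with /f/ → ill-formed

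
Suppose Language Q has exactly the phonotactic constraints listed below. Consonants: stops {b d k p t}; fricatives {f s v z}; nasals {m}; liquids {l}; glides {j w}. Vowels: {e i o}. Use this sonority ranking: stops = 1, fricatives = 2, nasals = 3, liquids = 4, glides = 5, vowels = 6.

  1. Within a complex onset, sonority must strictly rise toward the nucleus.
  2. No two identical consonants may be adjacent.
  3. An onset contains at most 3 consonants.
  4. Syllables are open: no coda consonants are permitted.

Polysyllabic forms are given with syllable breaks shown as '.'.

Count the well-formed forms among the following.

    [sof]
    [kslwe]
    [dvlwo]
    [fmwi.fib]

0

[sof] — violates constraint 4: syllable 1 coda /f/ has 1 consonant (> 0) → ill-formed
[kslwe] — violates constraint 3: syllable 1 onset /kslw/ has 4 consonants (> 3) → ill-formed
[dvlwo] — violates constraint 3: syllable 1 onset /dvlw/ has 4 consonants (> 3) → ill-formed
[fmwi.fib] — violates constraint 4: syllable 2 coda /b/ has 1 consonant (> 0) → ill-formed
No form is well-formed → 0.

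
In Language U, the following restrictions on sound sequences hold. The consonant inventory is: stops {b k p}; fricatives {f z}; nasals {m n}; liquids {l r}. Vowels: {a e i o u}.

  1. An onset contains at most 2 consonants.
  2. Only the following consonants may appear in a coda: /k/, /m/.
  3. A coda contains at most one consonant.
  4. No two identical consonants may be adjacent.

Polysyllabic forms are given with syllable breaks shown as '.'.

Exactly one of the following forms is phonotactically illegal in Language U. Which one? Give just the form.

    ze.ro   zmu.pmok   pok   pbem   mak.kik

mak.kik

ze.ro — σ1 onset /z/, coda /∅/ ok; σ2 onset /r/, coda /∅/ ok → phonotactically legal
zmu.pmok — σ1 onset /zm/ (2C), coda /∅/ ok; σ2 onset /pm/ (2C), coda /k/ ok → phonotactically legal
pok — σ1 onset /p/, coda /k/ ok → phonotactically legal
pbem — σ1 onset /pb/ (2C), coda /m/ ok → phonotactically legal
mak.kik — violates constraint 4: adjacent identical consonants /kk/ → phonotactically illegal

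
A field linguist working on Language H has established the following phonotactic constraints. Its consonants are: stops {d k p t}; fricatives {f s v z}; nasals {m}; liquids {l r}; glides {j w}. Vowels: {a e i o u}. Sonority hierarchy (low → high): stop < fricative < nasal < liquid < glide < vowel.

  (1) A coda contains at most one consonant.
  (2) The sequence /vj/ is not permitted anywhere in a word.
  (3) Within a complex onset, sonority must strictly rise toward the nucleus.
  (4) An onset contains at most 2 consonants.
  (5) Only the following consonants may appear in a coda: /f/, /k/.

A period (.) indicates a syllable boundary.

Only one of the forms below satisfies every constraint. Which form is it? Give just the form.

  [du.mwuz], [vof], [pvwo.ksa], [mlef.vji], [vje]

[du.mwuz] — violates constraint 5: syllable 2 coda contains /z/, which is not a licensed coda consonant → phonotactically illegal
[vof] — σ1 onset /v/, coda /f/ ok → phonotactically legal
[pvwo.ksa] — violates constraint 4: syllable 1 onset /pvw/ has 3 consonants (> 2) → phonotactically illegal
[mlef.vji] — violates constraint 2: contains banned sequence /vj/ → phonotactically illegal
[vje] — violates constraint 2: contains banned sequence /vj/ → phonotactically illegal

[vof]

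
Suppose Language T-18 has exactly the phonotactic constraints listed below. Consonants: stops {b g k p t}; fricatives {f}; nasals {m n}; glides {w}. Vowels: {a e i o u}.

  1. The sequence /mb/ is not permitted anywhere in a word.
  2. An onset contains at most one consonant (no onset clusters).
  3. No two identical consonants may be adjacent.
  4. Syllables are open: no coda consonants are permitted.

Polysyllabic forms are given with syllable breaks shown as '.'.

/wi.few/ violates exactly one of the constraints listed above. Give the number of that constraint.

/wi.few/: syllable 2 coda /w/ has 1 consonant (> 0).
This is a violation of constraint 4: "Syllables are open: no coda consonants are permitted."
The remaining constraints (1, 2, 3) are satisfied.

4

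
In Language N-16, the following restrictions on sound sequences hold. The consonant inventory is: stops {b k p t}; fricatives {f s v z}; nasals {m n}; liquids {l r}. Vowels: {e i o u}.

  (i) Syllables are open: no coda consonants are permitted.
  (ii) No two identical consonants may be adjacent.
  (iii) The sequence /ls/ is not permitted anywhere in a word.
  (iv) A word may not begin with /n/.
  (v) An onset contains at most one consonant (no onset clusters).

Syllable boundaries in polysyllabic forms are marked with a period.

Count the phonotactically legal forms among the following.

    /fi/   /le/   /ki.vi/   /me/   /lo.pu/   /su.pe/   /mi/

/fi/ — σ1 onset /f/, coda /∅/ ok → phonotactically legal
/le/ — σ1 onset /l/, coda /∅/ ok → phonotactically legal
/ki.vi/ — σ1 onset /k/, coda /∅/ ok; σ2 onset /v/, coda /∅/ ok → phonotactically legal
/me/ — σ1 onset /m/, coda /∅/ ok → phonotactically legal
/lo.pu/ — σ1 onset /l/, coda /∅/ ok; σ2 onset /p/, coda /∅/ ok → phonotactically legal
/su.pe/ — σ1 onset /s/, coda /∅/ ok; σ2 onset /p/, coda /∅/ ok → phonotactically legal
/mi/ — σ1 onset /m/, coda /∅/ ok → phonotactically legal
Phonotactically legal: /fi/, /le/, /ki.vi/, /me/, /lo.pu/, /su.pe/, /mi/ → 7.

7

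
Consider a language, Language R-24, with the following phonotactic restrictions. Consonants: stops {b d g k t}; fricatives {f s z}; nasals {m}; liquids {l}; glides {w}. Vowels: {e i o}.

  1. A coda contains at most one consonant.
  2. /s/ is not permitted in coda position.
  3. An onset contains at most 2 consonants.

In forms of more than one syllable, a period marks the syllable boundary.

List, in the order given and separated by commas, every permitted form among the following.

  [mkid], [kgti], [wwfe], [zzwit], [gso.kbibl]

[mkid]

[mkid] — σ1 onset /mk/ (2C), coda /d/ ok → permitted
[kgti] — violates constraint 3: syllable 1 onset /kgt/ has 3 consonants (> 2) → not permitted
[wwfe] — violates constraint 3: syllable 1 onset /wwf/ has 3 consonants (> 2) → not permitted
[zzwit] — violates constraint 3: syllable 1 onset /zzw/ has 3 consonants (> 2) → not permitted
[gso.kbibl] — violates constraint 1: syllable 2 coda /bl/ has 2 consonants (> 1) → not permitted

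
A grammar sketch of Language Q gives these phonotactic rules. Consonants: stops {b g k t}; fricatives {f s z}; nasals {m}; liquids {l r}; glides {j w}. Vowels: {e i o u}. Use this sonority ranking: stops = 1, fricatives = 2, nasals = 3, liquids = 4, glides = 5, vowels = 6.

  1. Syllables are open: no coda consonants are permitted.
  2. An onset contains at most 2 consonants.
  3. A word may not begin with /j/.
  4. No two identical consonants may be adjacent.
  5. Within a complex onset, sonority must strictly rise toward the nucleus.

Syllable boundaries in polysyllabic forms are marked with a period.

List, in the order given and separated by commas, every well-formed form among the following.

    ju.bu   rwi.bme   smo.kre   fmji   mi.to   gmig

rwi.bme, smo.kre, mi.to

ju.bu — violates constraint 3: word begins with /j/ → ill-formed
rwi.bme — σ1 onset /rw/ (4→5 rises), coda /∅/ ok; σ2 onset /bm/ (1→3 rises), coda /∅/ ok → well-formed
smo.kre — σ1 onset /sm/ (2→3 rises), coda /∅/ ok; σ2 onset /kr/ (1→4 rises), coda /∅/ ok → well-formed
fmji — violates constraint 2: syllable 1 onset /fmj/ has 3 consonants (> 2) → ill-formed
mi.to — σ1 onset /m/, coda /∅/ ok; σ2 onset /t/, coda /∅/ ok → well-formed
gmig — violates constraint 1: syllable 1 coda /g/ has 1 consonant (> 0) → ill-formed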